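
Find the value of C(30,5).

142506

C(30,5) = (30·29·28·27·26) / 5! = 17100720 / 120 = 142506.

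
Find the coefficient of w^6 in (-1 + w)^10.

210

The general term is C(10,j)·(-1)^j·(w)^(10-j); the w^6 term has j = 4.
C(10,4) = 210.
Coefficient = C(10,4) = 210.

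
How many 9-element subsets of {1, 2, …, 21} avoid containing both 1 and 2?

All 9-subsets: C(21,9) = 293930. Those containing both fixed elements: C(19,7) = 50388.
293930 − 50388 = 243542.

243542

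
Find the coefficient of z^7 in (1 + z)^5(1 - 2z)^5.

120

Coefficient of z^7 = Σ_{j} C(5,j)·1^j·C(5,7-j)·(-2)^(7-j) for j from 2 to 5.
= (-320) + 800 + (-400) + 40 = 120.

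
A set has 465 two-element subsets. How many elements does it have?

31

n(n−1)/2 = 465 ⇒ n(n−1) = 930. Since 31·30 = 930, n = 31.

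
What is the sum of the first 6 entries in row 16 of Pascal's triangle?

1 + 16 + 120 + 560 + 1820 + 4368 = 6885.

6885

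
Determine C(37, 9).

C(37,9) = (37·36·35·34·33·32·31·30·29) / 9! = 45143585625600 / 362880 = 124403620.

124403620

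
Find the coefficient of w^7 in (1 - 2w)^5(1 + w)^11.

Coefficient of w^7 = Σ_{j} C(5,j)·(-2)^j·C(11,7-j)·1^(7-j) for j from 0 to 5.
= 330 + (-4620) + 18480 + (-26400) + 13200 + (-1760) = -770.

-770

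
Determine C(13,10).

C(13,10) = C(13,3) by symmetry.
C(13,3) = (13·12·11) / 3! = 1716 / 6 = 286.

286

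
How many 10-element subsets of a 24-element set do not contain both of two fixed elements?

1641486

All 10-subsets: C(24,10) = 1961256. Those containing both fixed elements: C(22,8) = 319770.
1961256 − 319770 = 1641486.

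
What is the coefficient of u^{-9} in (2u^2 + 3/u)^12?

4251528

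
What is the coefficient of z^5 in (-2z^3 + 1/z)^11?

General term: C(11,j)·(-2z^3)^j·(1/z)^(11-j), with z-exponent 3j − 1(11−j) = 4j − 11.
Set 4j − 11 = 5: j = 4.
C(11,4) = 330; (-2)^4 = 16; 1^7 = 1.
Coefficient = 330 · 16 · 1 = 5280.

5280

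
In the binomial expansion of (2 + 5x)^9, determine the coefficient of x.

11520

The general term is C(9,j)·(2)^j·(5x)^(9-j); the x^1 term has j = 8.
C(9,8) = 9.
Coefficient = C(9,8) · 2^8 · 5^1 = 9 · 256 · 5 = 11520.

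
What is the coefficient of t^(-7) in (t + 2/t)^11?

28160

General term: C(11,j)·(t)^j·(2/t)^(11-j), with t-exponent 1j − 1(11−j) = 2j − 11.
Set 2j − 11 = -7: j = 2.
C(11,2) = 55; 1^2 = 1; 2^9 = 512.
Coefficient = 55 · 1 · 512 = 28160.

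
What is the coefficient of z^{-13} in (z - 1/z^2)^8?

General term: C(8,j)·(z)^j·(-1/z^2)^(8-j), with z-exponent 1j − 2(8−j) = 3j − 16.
Set 3j − 16 = -13: j = 1.
C(8,1) = 8; 1^1 = 1; (-1)^7 = -1.
Coefficient = 8 · 1 · (-1) = -8.

-8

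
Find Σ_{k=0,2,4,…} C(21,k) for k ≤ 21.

1048576

Half of (1+1)^21 + (1−1)^21 gives the even-index sum: 2^20 = 1048576.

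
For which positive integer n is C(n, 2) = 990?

n(n−1)/2 = 990 ⇒ n(n−1) = 1980. Since 45·44 = 1980, n = 45.

45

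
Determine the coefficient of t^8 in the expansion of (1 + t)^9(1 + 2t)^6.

Coefficient of t^8 = Σ_{j} C(9,j)·1^j·C(6,8-j)·2^(8-j) for j from 2 to 8.
= 2304 + 16128 + 30240 + 20160 + 5040 + 432 + 9 = 74313.

74313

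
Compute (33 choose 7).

4272048

C(33,7) = (33·32·31·30·29·28·27) / 7! = 21531121920 / 5040 = 4272048.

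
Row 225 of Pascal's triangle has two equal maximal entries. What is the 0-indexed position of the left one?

112

For odd n = 225, C(225,r) peaks at r = (n−1)/2 and (n+1)/2; the lower is 112.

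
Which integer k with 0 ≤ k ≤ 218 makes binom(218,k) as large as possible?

C(218,k) is maximized at k = 218/2 = 109.

109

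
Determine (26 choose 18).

1562275

C(26,18) = C(26,8) by symmetry.
C(26,8) = (26·25·24·23·22·21·20·19) / 8! = 62990928000 / 40320 = 1562275.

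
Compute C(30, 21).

14307150

C(30,21) = C(30,9) by symmetry.
C(30,9) = (30·29·28·27·26·25·24·23·22) / 9! = 5191778592000 / 362880 = 14307150.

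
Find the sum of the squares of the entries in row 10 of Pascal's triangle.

184756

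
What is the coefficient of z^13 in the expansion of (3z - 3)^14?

The general term is C(14,j)·(3z)^j·(-3)^(14-j); the z^13 term has j = 13.
C(14,13) = 14.
Coefficient = C(14,13) · 3^13 · (-3)^1 = 14 · 1594323 · (-3) = -66961566.

-66961566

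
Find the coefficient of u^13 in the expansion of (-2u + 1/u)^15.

General term: C(15,j)·(-2u)^j·(1/u)^(15-j), with u-exponent 1j − 1(15−j) = 2j − 15.
Set 2j − 15 = 13: j = 14.
C(15,14) = 15; (-2)^14 = 16384; 1^1 = 1.
Coefficient = 15 · 16384 · 1 = 245760.

245760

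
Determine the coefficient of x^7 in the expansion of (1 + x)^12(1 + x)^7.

Coefficient of x^7 = Σ_{j} C(12,j)·C(7,7-j) for j from 0 to 7.
= 1 + 84 + 1386 + 7700 + 17325 + 16632 + 6468 + 792 = 50388.

50388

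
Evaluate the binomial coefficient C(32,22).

C(32,22) = C(32,10) by symmetry.
C(32,10) = (32·31·30·29·28·27·26·25·24·23) / 10! = 234102016512000 / 3628800 = 64512240.

64512240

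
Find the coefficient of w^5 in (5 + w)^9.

The general term is C(9,j)·(5)^j·(w)^(9-j); the w^5 term has j = 4.
C(9,4) = 126.
Coefficient = C(9,4) · 5^4 = 126 · 625 = 78750.

78750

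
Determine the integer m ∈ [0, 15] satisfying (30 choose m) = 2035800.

7

C(30,m) increases on 0 ≤ m ≤ 15. C(30,6) = 593775 and C(30,7) = 2035800, so m = 7.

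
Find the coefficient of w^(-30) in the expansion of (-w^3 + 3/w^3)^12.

General term: C(12,j)·(-w^3)^j·(3/w^3)^(12-j), with w-exponent 3j − 3(12−j) = 6j − 36.
Set 6j − 36 = -30: j = 1.
C(12,1) = 12; (-1)^1 = -1; 3^11 = 177147.
Coefficient = 12 · (-1) · 177147 = -2125764.

-2125764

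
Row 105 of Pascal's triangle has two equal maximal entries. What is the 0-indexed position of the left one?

52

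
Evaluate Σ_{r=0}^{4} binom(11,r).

562

1 + 11 + 55 + 165 + 330 = 562.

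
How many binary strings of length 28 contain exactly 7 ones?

1184040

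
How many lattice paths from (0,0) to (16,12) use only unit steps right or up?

30421755

Each path is a sequence of 28 steps with 16 rights: C(28,16) = 30421755.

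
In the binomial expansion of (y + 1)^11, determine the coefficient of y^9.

The general term is C(11,j)·(y)^j·(1)^(11-j); the y^9 term has j = 9.
C(11,9) = 55.
Coefficient = C(11,9) = 55.

55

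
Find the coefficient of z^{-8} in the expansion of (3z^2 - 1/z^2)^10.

General term: C(10,j)·(3z^2)^j·(-1/z^2)^(10-j), with z-exponent 2j − 2(10−j) = 4j − 20.
Set 4j − 20 = -8: j = 3.
C(10,3) = 120; 3^3 = 27; (-1)^7 = -1.
Coefficient = 120 · 27 · (-1) = -3240.

-3240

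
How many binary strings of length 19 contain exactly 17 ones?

171

Choose the 17 positions: C(19,17) = 171.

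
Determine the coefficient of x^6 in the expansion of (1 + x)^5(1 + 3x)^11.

Coefficient of x^6 = Σ_{j} C(5,j)·1^j·C(11,6-j)·3^(6-j) for j from 0 to 5.
= 336798 + 561330 + 267300 + 44550 + 2475 + 33 = 1212486.

1212486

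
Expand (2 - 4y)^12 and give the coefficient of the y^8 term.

The general term is C(12,j)·(2)^j·(-4y)^(12-j); the y^8 term has j = 4.
C(12,4) = 495.
Coefficient = C(12,4) · 2^4 · (-4)^8 = 495 · 16 · 65536 = 519045120.

519045120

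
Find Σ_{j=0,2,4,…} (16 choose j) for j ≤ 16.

32768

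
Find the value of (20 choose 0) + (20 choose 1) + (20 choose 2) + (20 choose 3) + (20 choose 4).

6196

1 + 20 + 190 + 1140 + 4845 = 6196.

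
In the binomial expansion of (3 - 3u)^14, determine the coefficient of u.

The general term is C(14,j)·(3)^j·(-3u)^(14-j); the u^1 term has j = 13.
C(14,13) = 14.
Coefficient = C(14,13) · 3^13 · (-3)^1 = 14 · 1594323 · (-3) = -66961566.

-66961566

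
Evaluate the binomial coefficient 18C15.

C(18,15) = C(18,3) by symmetry.
C(18,3) = (18·17·16) / 3! = 4896 / 6 = 816.

816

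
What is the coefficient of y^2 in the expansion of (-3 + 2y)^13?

-55269864

The general term is C(13,j)·(-3)^j·(2y)^(13-j); the y^2 term has j = 11.
C(13,11) = 78.
Coefficient = C(13,11) · (-3)^11 · 2^2 = 78 · (-177147) · 4 = -55269864.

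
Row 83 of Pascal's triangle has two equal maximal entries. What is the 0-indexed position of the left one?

For odd n = 83, C(83,i) peaks at i = (n−1)/2 and (n+1)/2; the smaller is 41.

41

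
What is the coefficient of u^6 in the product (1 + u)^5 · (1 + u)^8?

(1 + u)^5(1 + u)^8 = (1 + u)^13, so the coefficient of u^6 is C(13,6)·1^6 = 1716·1 = 1716.

1716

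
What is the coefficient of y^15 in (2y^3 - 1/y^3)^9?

General term: C(9,j)·(2y^3)^j·(-1/y^3)^(9-j), with y-exponent 3j − 3(9−j) = 6j − 27.
Set 6j − 27 = 15: j = 7.
C(9,7) = 36; 2^7 = 128; (-1)^2 = 1.
Coefficient = 36 · 128 · 1 = 4608.

4608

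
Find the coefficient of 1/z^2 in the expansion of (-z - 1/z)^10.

General term: C(10,j)·(-z)^j·(-1/z)^(10-j), with z-exponent 1j − 1(10−j) = 2j − 10.
Set 2j − 10 = -2: j = 4.
C(10,4) = 210; (-1)^4 = 1; (-1)^6 = 1.
Coefficient = 210 · 1 · 1 = 210.

210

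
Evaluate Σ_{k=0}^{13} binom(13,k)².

Σ C(13,k)² is the coefficient of x^13 in (1+x)^13(1+x)^13 = (1+x)^26, i.e. C(26,13) = 10400600.

10400600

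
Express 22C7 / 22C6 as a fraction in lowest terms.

C(n,k+1)/C(n,k) = (n−k)/(k+1) = (22−6)/(6+1) = 16/7.

16/7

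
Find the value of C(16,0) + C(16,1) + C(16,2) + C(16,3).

1 + 16 + 120 + 560 = 697.

697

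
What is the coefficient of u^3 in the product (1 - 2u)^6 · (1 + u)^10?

Coefficient of u^3 = Σ_{j} C(6,j)·(-2)^j·C(10,3-j)·1^(3-j) for j from 0 to 3.
= 120 + (-540) + 600 + (-160) = 20.

20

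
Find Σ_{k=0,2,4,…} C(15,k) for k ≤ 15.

16384

Even-k terms of row 15 sum to 2^14 = 16384.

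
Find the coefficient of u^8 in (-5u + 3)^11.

1740234375

The general term is C(11,j)·(-5u)^j·(3)^(11-j); the u^8 term has j = 8.
C(11,8) = 165.
Coefficient = C(11,8) · (-5)^8 · 3^3 = 165 · 390625 · 27 = 1740234375.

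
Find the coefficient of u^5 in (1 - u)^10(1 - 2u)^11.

Coefficient of u^5 = Σ_{j} C(10,j)·(-1)^j·C(11,5-j)·(-2)^(5-j) for j from 0 to 5.
= (-14784) + (-52800) + (-59400) + (-26400) + (-4620) + (-252) = -158256.

-158256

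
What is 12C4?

495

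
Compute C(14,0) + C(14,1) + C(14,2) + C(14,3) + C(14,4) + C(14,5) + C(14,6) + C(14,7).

9908

1 + 14 + 91 + 364 + 1001 + 2002 + 3003 + 3432 = 9908.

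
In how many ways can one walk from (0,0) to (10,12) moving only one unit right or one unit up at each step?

646646

Each path is a sequence of 22 steps with 10 rights: C(22,10) = 646646.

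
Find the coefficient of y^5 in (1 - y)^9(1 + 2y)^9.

126

Coefficient of y^5 = Σ_{j} C(9,j)·(-1)^j·C(9,5-j)·2^(5-j) for j from 0 to 5.
= 4032 + (-18144) + 24192 + (-12096) + 2268 + (-126) = 126.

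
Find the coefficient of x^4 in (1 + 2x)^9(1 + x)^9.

14886

Coefficient of x^4 = Σ_{j} C(9,j)·2^j·C(9,4-j)·1^(4-j) for j from 0 to 4.
= 126 + 1512 + 5184 + 6048 + 2016 = 14886.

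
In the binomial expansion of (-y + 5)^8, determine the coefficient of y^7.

The general term is C(8,j)·(-y)^j·(5)^(8-j); the y^7 term has j = 7.
C(8,7) = 8.
Coefficient = C(8,7) · (-1)^7 · 5^1 = 8 · (-1) · 5 = -40.

-40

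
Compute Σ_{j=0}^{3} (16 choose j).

697

1 + 16 + 120 + 560 = 697.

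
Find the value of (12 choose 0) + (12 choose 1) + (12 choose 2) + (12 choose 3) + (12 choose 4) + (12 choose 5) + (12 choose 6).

2510

1 + 12 + 66 + 220 + 495 + 792 + 924 = 2510.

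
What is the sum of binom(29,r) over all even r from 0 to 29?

268435456

Even-r terms of row 29 sum to 2^28 = 268435456.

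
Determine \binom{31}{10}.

44352165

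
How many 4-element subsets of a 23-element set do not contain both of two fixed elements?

8645

All 4-subsets: C(23,4) = 8855. Those containing both fixed elements: C(21,2) = 210.
8855 − 210 = 8645.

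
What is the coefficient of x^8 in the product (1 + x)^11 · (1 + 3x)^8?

Coefficient of x^8 = Σ_{j} C(11,j)·1^j·C(8,8-j)·3^(8-j) for j from 0 to 8.
= 6561 + 192456 + 1122660 + 2245320 + 1871100 + 698544 + 116424 + 7920 + 165 = 6261150.

6261150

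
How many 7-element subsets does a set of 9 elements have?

36

C(9,7) = C(9,2) by symmetry.
C(9,2) = (9·8) / 2! = 72 / 2 = 36.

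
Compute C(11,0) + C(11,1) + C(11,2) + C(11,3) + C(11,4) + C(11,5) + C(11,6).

1 + 11 + 55 + 165 + 330 + 462 + 462 = 1486.

1486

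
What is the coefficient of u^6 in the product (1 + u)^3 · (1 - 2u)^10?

-1632

Coefficient of u^6 = Σ_{j} C(3,j)·1^j·C(10,6-j)·(-2)^(6-j) for j from 0 to 3.
= 13440 + (-24192) + 10080 + (-960) = -1632.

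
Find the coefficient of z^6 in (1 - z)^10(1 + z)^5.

65

Coefficient of z^6 = Σ_{j} C(10,j)·(-1)^j·C(5,6-j)·1^(6-j) for j from 1 to 6.
= (-10) + 225 + (-1200) + 2100 + (-1260) + 210 = 65.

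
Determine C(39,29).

635745396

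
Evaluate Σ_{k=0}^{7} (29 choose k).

1 + 29 + 406 + 3654 + 23751 + 118755 + 475020 + 1560780 = 2182396.

2182396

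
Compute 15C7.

6435

C(15,7) = (15·14·13·12·11·10·9) / 7! = 32432400 / 5040 = 6435.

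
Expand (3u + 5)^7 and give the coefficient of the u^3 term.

590625

The general term is C(7,j)·(3u)^j·(5)^(7-j); the u^3 term has j = 3.
C(7,3) = 35.
Coefficient = C(7,3) · 3^3 · 5^4 = 35 · 27 · 625 = 590625.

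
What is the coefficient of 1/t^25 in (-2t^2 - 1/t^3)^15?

-21840

General term: C(15,j)·(-2t^2)^j·(-1/t^3)^(15-j), with t-exponent 2j − 3(15−j) = 5j − 45.
Set 5j − 45 = -25: j = 4.
C(15,4) = 1365; (-2)^4 = 16; (-1)^11 = -1.
Coefficient = 1365 · 16 · (-1) = -21840.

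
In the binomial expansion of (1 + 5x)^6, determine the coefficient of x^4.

9375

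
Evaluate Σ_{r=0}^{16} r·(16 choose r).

Differentiating (1+x)^16 and setting x=1: Σ r·C(16,r) = 16·2^15 = 524288.

524288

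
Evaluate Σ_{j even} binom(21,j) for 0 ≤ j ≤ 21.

1048576

Even-j terms of row 21 sum to 2^20 = 1048576.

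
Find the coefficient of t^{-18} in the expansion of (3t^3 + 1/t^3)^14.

General term: C(14,j)·(3t^3)^j·(1/t^3)^(14-j), with t-exponent 3j − 3(14−j) = 6j − 42.
Set 6j − 42 = -18: j = 4.
C(14,4) = 1001; 3^4 = 81; 1^10 = 1.
Coefficient = 1001 · 81 · 1 = 81081.

81081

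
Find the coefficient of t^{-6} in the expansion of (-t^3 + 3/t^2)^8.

20412

General term: C(8,j)·(-t^3)^j·(3/t^2)^(8-j), with t-exponent 3j − 2(8−j) = 5j − 16.
Set 5j − 16 = -6: j = 2.
C(8,2) = 28; (-1)^2 = 1; 3^6 = 729.
Coefficient = 28 · 1 · 729 = 20412.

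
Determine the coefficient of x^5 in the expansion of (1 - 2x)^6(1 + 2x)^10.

Coefficient of x^5 = Σ_{j} C(6,j)·(-2)^j·C(10,5-j)·2^(5-j) for j from 0 to 5.
= 8064 + (-40320) + 57600 + (-28800) + 4800 + (-192) = 1152.

1152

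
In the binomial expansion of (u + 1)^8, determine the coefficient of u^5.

56

The general term is C(8,j)·(u)^j·(1)^(8-j); the u^5 term has j = 5.
C(8,5) = 56.
Coefficient = C(8,5) = 56.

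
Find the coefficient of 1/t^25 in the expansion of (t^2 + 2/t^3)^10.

5120

General term: C(10,j)·(t^2)^j·(2/t^3)^(10-j), with t-exponent 2j − 3(10−j) = 5j − 30.
Set 5j − 30 = -25: j = 1.
C(10,1) = 10; 1^1 = 1; 2^9 = 512.
Coefficient = 10 · 1 · 512 = 5120.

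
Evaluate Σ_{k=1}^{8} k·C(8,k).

Differentiating (1+x)^8 and setting x=1: Σ k·C(8,k) = 8·2^7 = 1024.

1024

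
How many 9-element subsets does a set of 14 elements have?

2002

C(14,9) = C(14,5) by symmetry.
C(14,5) = (14·13·12·11·10) / 5! = 240240 / 120 = 2002.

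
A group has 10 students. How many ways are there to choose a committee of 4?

210

This is C(10,4) = 210.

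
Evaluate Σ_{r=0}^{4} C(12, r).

1 + 12 + 66 + 220 + 495 = 794.

794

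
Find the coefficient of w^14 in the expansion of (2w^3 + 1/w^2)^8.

1792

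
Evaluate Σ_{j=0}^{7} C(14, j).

1 + 14 + 91 + 364 + 1001 + 2002 + 3003 + 3432 = 9908.

9908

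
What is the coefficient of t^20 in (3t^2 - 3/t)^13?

General term: C(13,j)·(3t^2)^j·(-3/t)^(13-j), with t-exponent 2j − 1(13−j) = 3j − 13.
Set 3j − 13 = 20: j = 11.
C(13,11) = 78; 3^11 = 177147; (-3)^2 = 9.
Coefficient = 78 · 177147 · 9 = 124357194.

124357194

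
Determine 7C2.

C(7,2) = (7·6) / 2! = 42 / 2 = 21.

21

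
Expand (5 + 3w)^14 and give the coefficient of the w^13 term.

111602610

The general term is C(14,j)·(5)^j·(3w)^(14-j); the w^13 term has j = 1.
C(14,1) = 14.
Coefficient = C(14,1) · 5^1 · 3^13 = 14 · 5 · 1594323 = 111602610.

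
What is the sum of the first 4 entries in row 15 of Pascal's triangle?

1 + 15 + 105 + 455 = 576.

576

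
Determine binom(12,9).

C(12,9) = C(12,3) by symmetry.
C(12,3) = (12·11·10) / 3! = 1320 / 6 = 220.

220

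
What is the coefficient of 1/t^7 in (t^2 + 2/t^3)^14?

439296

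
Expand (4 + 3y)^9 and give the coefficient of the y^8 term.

236196

The general term is C(9,j)·(4)^j·(3y)^(9-j); the y^8 term has j = 1.
C(9,1) = 9.
Coefficient = C(9,1) · 4^1 · 3^8 = 9 · 4 · 6561 = 236196.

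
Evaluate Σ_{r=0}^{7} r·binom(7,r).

448

Since r·C(7,r) = 7·C(6,r−1), the sum is 7·2^6 = 7·64 = 448.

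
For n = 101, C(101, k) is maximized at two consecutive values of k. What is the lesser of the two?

50

For odd n = 101, C(101,k) peaks at k = (n−1)/2 and (n+1)/2; the lesser is 50.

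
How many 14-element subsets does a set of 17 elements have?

680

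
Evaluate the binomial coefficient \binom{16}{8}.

12870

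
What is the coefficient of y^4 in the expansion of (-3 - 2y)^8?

The general term is C(8,j)·(-3)^j·(-2y)^(8-j); the y^4 term has j = 4.
C(8,4) = 70.
Coefficient = C(8,4) · (-3)^4 · (-2)^4 = 70 · 81 · 16 = 90720.

90720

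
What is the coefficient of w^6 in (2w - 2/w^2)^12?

General term: C(12,j)·(2w)^j·(-2/w^2)^(12-j), with w-exponent 1j − 2(12−j) = 3j − 24.
Set 3j − 24 = 6: j = 10.
C(12,10) = 66; 2^10 = 1024; (-2)^2 = 4.
Coefficient = 66 · 1024 · 4 = 270336.

270336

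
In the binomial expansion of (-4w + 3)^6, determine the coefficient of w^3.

-34560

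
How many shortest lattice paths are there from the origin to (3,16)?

969

Each path is a sequence of 19 steps with 3 rights: C(19,3) = 969.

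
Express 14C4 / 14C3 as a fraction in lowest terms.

11/4

C(n,k+1)/C(n,k) = (n−k)/(k+1) = (14−3)/(3+1) = 11/4.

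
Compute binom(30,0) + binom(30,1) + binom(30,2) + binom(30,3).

1 + 30 + 435 + 4060 = 4526.

4526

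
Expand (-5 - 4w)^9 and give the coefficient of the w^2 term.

The general term is C(9,j)·(-5)^j·(-4w)^(9-j); the w^2 term has j = 7.
C(9,7) = 36.
Coefficient = C(9,7) · (-5)^7 · (-4)^2 = 36 · (-78125) · 16 = -45000000.

-45000000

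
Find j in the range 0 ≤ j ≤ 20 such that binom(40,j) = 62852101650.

16

C(40,j) increases on 0 ≤ j ≤ 20. C(40,15) = 40225345056 and C(40,16) = 62852101650, so j = 16.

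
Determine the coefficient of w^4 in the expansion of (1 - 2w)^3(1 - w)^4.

129

Coefficient of w^4 = Σ_{j} C(3,j)·(-2)^j·C(4,4-j)·(-1)^(4-j) for j from 0 to 3.
= 1 + 24 + 72 + 32 = 129.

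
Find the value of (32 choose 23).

C(32,23) = C(32,9) by symmetry.
C(32,9) = (32·31·30·29·28·27·26·25·24) / 9! = 10178348544000 / 362880 = 28048800.

28048800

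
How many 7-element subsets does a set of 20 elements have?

77520

C(20,7) = (20·19·18·17·16·15·14) / 7! = 390700800 / 5040 = 77520.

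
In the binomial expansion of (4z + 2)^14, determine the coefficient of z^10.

The general term is C(14,j)·(4z)^j·(2)^(14-j); the z^10 term has j = 10.
C(14,10) = 1001.
Coefficient = C(14,10) · 4^10 · 2^4 = 1001 · 1048576 · 16 = 16793993216.

16793993216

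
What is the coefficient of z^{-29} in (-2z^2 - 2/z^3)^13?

General term: C(13,j)·(-2z^2)^j·(-2/z^3)^(13-j), with z-exponent 2j − 3(13−j) = 5j − 39.
Set 5j − 39 = -29: j = 2.
C(13,2) = 78; (-2)^2 = 4; (-2)^11 = -2048.
Coefficient = 78 · 4 · (-2048) = -638976.

-638976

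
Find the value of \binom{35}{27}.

23535820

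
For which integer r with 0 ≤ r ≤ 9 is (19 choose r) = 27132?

C(19,r) increases on 0 ≤ r ≤ 9. C(19,5) = 11628 and C(19,6) = 27132, so r = 6.

6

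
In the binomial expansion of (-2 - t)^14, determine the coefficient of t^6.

768768

The general term is C(14,j)·(-2)^j·(-t)^(14-j); the t^6 term has j = 8.
C(14,8) = 3003.
Coefficient = C(14,8) · (-2)^8 = 3003 · 256 = 768768.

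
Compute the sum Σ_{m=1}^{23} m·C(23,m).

96468992

Since m·C(23,m) = 23·C(22,m−1), the sum is 23·2^22 = 23·4194304 = 96468992.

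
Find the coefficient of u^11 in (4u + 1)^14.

The general term is C(14,j)·(4u)^j·(1)^(14-j); the u^11 term has j = 11.
C(14,11) = 364.
Coefficient = C(14,11) · 4^11 = 364 · 4194304 = 1526726656.

1526726656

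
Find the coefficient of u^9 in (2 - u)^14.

The general term is C(14,j)·(2)^j·(-u)^(14-j); the u^9 term has j = 5.
C(14,5) = 2002.
Coefficient = C(14,5) · 2^5 · (-1)^9 = 2002 · 32 · (-1) = -64064.

-64064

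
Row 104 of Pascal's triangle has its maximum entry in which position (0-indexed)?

C(104,r) is maximized at r = 104/2 = 52.

52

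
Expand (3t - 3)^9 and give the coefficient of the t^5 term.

The general term is C(9,j)·(3t)^j·(-3)^(9-j); the t^5 term has j = 5.
C(9,5) = 126.
Coefficient = C(9,5) · 3^5 · (-3)^4 = 126 · 243 · 81 = 2480058.

2480058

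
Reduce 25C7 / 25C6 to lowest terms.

19/7

C(n,k+1)/C(n,k) = (n−k)/(k+1) = (25−6)/(6+1) = 19/7.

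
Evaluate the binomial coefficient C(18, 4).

3060

C(18,4) = (18·17·16·15) / 4! = 73440 / 24 = 3060.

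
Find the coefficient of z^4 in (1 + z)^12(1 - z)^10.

35

Coefficient of z^4 = Σ_{j} C(12,j)·1^j·C(10,4-j)·(-1)^(4-j) for j from 0 to 4.
= 210 + (-1440) + 2970 + (-2200) + 495 = 35.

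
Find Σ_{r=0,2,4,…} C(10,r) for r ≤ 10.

512

Half of (1+1)^10 + (1−1)^10 gives the even-index sum: 2^9 = 512.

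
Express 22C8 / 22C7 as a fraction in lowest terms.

C(n,k+1)/C(n,k) = (n−k)/(k+1) = (22−7)/(7+1) = 15/8.

15/8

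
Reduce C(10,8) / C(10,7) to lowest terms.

3/8

C(n,k+1)/C(n,k) = (n−k)/(k+1) = (10−7)/(7+1) = 3/8.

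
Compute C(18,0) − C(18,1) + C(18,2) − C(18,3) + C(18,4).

The partial alternating sum Σ_{k=0}^{4} (−1)^k C(18,k) = (−1)^4 C(17,4) = 2380.

2380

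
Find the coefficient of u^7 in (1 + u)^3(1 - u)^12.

99

Coefficient of u^7 = Σ_{j} C(3,j)·1^j·C(12,7-j)·(-1)^(7-j) for j from 0 to 3.
= (-792) + 2772 + (-2376) + 495 = 99.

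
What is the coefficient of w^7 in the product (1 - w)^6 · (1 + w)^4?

8

Coefficient of w^7 = Σ_{j} C(6,j)·(-1)^j·C(4,7-j)·1^(7-j) for j from 3 to 6.
= (-20) + 60 + (-36) + 4 = 8.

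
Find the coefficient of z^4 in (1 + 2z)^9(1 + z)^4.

5641

Coefficient of z^4 = Σ_{j} C(9,j)·2^j·C(4,4-j)·1^(4-j) for j from 0 to 4.
= 1 + 72 + 864 + 2688 + 2016 = 5641.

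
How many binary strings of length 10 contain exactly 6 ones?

Choose the 6 positions: C(10,6) = 210.

210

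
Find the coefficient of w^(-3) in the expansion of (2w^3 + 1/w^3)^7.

280

General term: C(7,j)·(2w^3)^j·(1/w^3)^(7-j), with w-exponent 3j − 3(7−j) = 6j − 21.
Set 6j − 21 = -3: j = 3.
C(7,3) = 35; 2^3 = 8; 1^4 = 1.
Coefficient = 35 · 8 · 1 = 280.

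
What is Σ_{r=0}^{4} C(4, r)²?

By Vandermonde's identity, Σ C(4,r)² = C(8,4) = 70.

70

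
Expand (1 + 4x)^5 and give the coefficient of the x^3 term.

The general term is C(5,j)·(1)^j·(4x)^(5-j); the x^3 term has j = 2.
C(5,2) = 10.
Coefficient = C(5,2) · 4^3 = 10 · 64 = 640.

640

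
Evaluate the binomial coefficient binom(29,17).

C(29,17) = C(29,12) by symmetry.
C(29,12) = (29·28·27·26·25·24·23·22·21·20·19·18) / 12! = 24858235898496000 / 479001600 = 51895935.

51895935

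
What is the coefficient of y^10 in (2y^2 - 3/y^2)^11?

General term: C(11,j)·(2y^2)^j·(-3/y^2)^(11-j), with y-exponent 2j − 2(11−j) = 4j − 22.
Set 4j − 22 = 10: j = 8.
C(11,8) = 165; 2^8 = 256; (-3)^3 = -27.
Coefficient = 165 · 256 · (-27) = -1140480.

-1140480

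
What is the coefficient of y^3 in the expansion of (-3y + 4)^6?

The general term is C(6,j)·(-3y)^j·(4)^(6-j); the y^3 term has j = 3.
C(6,3) = 20.
Coefficient = C(6,3) · (-3)^3 · 4^3 = 20 · (-27) · 64 = -34560.

-34560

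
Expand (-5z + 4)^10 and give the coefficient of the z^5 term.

The general term is C(10,j)·(-5z)^j·(4)^(10-j); the z^5 term has j = 5.
C(10,5) = 252.
Coefficient = C(10,5) · (-5)^5 · 4^5 = 252 · (-3125) · 1024 = -806400000.

-806400000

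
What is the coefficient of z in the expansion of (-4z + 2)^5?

-320

The general term is C(5,j)·(-4z)^j·(2)^(5-j); the z^1 term has j = 1.
C(5,1) = 5.
Coefficient = C(5,1) · (-4)^1 · 2^4 = 5 · (-4) · 16 = -320.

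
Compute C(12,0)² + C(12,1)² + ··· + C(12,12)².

Σ C(12,r)² is the coefficient of x^12 in (1+x)^12(1+x)^12 = (1+x)^24, i.e. C(24,12) = 2704156.

2704156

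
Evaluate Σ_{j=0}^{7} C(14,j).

9908

1 + 14 + 91 + 364 + 1001 + 2002 + 3003 + 3432 = 9908.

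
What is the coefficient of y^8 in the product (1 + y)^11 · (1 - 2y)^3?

Coefficient of y^8 = Σ_{j} C(11,j)·1^j·C(3,8-j)·(-2)^(8-j) for j from 5 to 8.
= (-3696) + 5544 + (-1980) + 165 = 33.

33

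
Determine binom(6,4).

15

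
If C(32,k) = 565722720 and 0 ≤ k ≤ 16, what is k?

C(32,k) increases on 0 ≤ k ≤ 16. C(32,14) = 471435600 and C(32,15) = 565722720, so k = 15.

15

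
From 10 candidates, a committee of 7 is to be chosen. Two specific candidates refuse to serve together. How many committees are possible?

64

All 7-subsets: C(10,7) = 120. Those containing both fixed elements: C(8,5) = 56.
120 − 56 = 64.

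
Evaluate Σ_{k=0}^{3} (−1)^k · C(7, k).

-20

The partial alternating sum Σ_{k=0}^{3} (−1)^k C(7,k) = (−1)^3 C(6,3) = -20.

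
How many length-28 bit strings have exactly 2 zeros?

Choose the 2 positions: C(28,2) = 378.

378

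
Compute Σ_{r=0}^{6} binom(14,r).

6476

1 + 14 + 91 + 364 + 1001 + 2002 + 3003 = 6476.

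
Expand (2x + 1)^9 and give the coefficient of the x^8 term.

2304

The general term is C(9,j)·(2x)^j·(1)^(9-j); the x^8 term has j = 8.
C(9,8) = 9.
Coefficient = C(9,8) · 2^8 = 9 · 256 = 2304.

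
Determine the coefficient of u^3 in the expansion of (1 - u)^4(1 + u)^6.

-8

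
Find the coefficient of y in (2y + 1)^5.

10

The general term is C(5,j)·(2y)^j·(1)^(5-j); the y^1 term has j = 1.
C(5,1) = 5.
Coefficient = C(5,1) · 2^1 = 5 · 2 = 10.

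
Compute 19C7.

50388

C(19,7) = (19·18·17·16·15·14·13) / 7! = 253955520 / 5040 = 50388.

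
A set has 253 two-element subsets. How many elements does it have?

n(n−1)/2 = 253 ⇒ n(n−1) = 506. Since 23·22 = 506, n = 23.

23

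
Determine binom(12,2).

66

C(12,2) = (12·11) / 2! = 132 / 2 = 66.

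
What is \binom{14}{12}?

91

C(14,12) = C(14,2) by symmetry.
C(14,2) = (14·13) / 2! = 182 / 2 = 91.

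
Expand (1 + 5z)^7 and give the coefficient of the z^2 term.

The general term is C(7,j)·(1)^j·(5z)^(7-j); the z^2 term has j = 5.
C(7,5) = 21.
Coefficient = C(7,5) · 5^2 = 21 · 25 = 525.

525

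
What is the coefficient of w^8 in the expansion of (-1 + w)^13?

The general term is C(13,j)·(-1)^j·(w)^(13-j); the w^8 term has j = 5.
C(13,5) = 1287.
Coefficient = C(13,5) · (-1)^5 = 1287 · (-1) = -1287.

-1287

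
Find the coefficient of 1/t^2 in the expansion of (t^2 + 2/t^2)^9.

General term: C(9,j)·(t^2)^j·(2/t^2)^(9-j), with t-exponent 2j − 2(9−j) = 4j − 18.
Set 4j − 18 = -2: j = 4.
C(9,4) = 126; 1^4 = 1; 2^5 = 32.
Coefficient = 126 · 1 · 32 = 4032.

4032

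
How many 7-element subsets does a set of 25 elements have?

480700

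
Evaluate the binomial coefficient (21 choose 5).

20349

C(21,5) = (21·20·19·18·17) / 5! = 2441880 / 120 = 20349.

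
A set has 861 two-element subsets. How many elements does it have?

n(n−1)/2 = 861 ⇒ n(n−1) = 1722. Since 42·41 = 1722, n = 42.

42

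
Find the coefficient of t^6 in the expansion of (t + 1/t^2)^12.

General term: C(12,j)·(t)^j·(1/t^2)^(12-j), with t-exponent 1j − 2(12−j) = 3j − 24.
Set 3j − 24 = 6: j = 10.
C(12,10) = 66; 1^10 = 1; 1^2 = 1.
Coefficient = 66 · 1 · 1 = 66.

66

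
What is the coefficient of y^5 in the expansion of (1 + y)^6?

The general term is C(6,j)·(1)^j·(y)^(6-j); the y^5 term has j = 1.
C(6,1) = 6.
Coefficient = C(6,1) = 6.

6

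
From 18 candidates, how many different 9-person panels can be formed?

48620

This is C(18,9) = 48620.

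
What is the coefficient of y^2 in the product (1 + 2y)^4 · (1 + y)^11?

Coefficient of y^2 = Σ_{j} C(4,j)·2^j·C(11,2-j)·1^(2-j) for j from 0 to 2.
= 55 + 88 + 24 = 167.

167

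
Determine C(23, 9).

C(23,9) = (23·22·21·20·19·18·17·16·15) / 9! = 296541907200 / 362880 = 817190.

817190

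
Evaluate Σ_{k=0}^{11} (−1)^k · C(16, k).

-1365

The partial alternating sum Σ_{k=0}^{11} (−1)^k C(16,k) = (−1)^11 C(15,11) = -1365.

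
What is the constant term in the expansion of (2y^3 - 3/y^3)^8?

General term: C(8,j)·(2y^3)^j·(-3/y^3)^(8-j), with y-exponent 3j − 3(8−j) = 6j − 24.
Set 6j − 24 = 0: j = 4.
C(8,4) = 70; 2^4 = 16; (-3)^4 = 81.
Coefficient = 70 · 16 · 81 = 90720.

90720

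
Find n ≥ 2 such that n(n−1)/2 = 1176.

49

n(n−1)/2 = 1176 ⇒ n(n−1) = 2352. Since 49·48 = 2352, n = 49.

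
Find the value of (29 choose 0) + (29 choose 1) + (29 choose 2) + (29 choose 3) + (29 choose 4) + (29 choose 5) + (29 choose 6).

1 + 29 + 406 + 3654 + 23751 + 118755 + 475020 = 621616.

621616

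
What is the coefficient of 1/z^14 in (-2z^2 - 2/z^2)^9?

-4608

General term: C(9,j)·(-2z^2)^j·(-2/z^2)^(9-j), with z-exponent 2j − 2(9−j) = 4j − 18.
Set 4j − 18 = -14: j = 1.
C(9,1) = 9; (-2)^1 = -2; (-2)^8 = 256.
Coefficient = 9 · (-2) · 256 = -4608.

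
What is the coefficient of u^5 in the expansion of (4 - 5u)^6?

The general term is C(6,j)·(4)^j·(-5u)^(6-j); the u^5 term has j = 1.
C(6,1) = 6.
Coefficient = C(6,1) · 4^1 · (-5)^5 = 6 · 4 · (-3125) = -75000.

-75000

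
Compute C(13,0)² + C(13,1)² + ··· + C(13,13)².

10400600

By Vandermonde's identity, Σ C(13,i)² = C(26,13) = 10400600.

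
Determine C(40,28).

C(40,28) = C(40,12) by symmetry.
C(40,12) = (40·39·38·37·36·35·34·33·32·31·30·29) / 12! = 2676111755885568000 / 479001600 = 5586853480.

5586853480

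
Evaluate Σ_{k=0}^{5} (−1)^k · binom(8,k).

-21

The partial alternating sum Σ_{k=0}^{5} (−1)^k C(8,k) = (−1)^5 C(7,5) = -21.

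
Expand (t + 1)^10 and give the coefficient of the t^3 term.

120

The general term is C(10,j)·(t)^j·(1)^(10-j); the t^3 term has j = 3.
C(10,3) = 120.
Coefficient = C(10,3) = 120.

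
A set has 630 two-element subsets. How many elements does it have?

n(n−1)/2 = 630 ⇒ n(n−1) = 1260. Since 36·35 = 1260, n = 36.

36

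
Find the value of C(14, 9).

2002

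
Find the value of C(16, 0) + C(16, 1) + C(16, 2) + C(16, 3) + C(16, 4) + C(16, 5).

1 + 16 + 120 + 560 + 1820 + 4368 = 6885.

6885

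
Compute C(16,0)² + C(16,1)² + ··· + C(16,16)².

Σ C(16,r)² is the coefficient of x^16 in (1+x)^16(1+x)^16 = (1+x)^32, i.e. C(32,16) = 601080390.

601080390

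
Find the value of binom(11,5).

C(11,5) = (11·10·9·8·7) / 5! = 55440 / 120 = 462.

462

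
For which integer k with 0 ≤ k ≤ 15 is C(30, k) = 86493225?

C(30,k) increases on 0 ≤ k ≤ 15. C(30,11) = 54627300 and C(30,12) = 86493225, so k = 12.

12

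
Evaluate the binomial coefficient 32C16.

C(32,16) = (32·31·30·29·28·27·26·25·24·23·22·21·20·19·18·17) / 16! = 12576278705767096320000 / 20922789888000 = 601080390.

601080390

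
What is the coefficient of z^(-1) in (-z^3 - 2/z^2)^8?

1792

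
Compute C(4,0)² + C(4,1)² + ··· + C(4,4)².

By Vandermonde's identity, Σ C(4,i)² = C(8,4) = 70.

70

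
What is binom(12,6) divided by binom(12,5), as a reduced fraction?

7/6

C(n,k+1)/C(n,k) = (n−k)/(k+1) = (12−5)/(5+1) = 7/6.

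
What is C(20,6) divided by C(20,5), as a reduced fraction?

C(n,k+1)/C(n,k) = (n−k)/(k+1) = (20−5)/(5+1) = 15/6 = 5/2.

5/2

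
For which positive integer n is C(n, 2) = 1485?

55

n(n−1)/2 = 1485 ⇒ n(n−1) = 2970. Since 55·54 = 2970, n = 55.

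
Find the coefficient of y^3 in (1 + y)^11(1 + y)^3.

(1 + y)^11(1 + y)^3 = (1 + y)^14, so the coefficient of y^3 is C(14,3)·1^3 = 364·1 = 364.

364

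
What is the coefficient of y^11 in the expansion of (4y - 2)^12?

The general term is C(12,j)·(4y)^j·(-2)^(12-j); the y^11 term has j = 11.
C(12,11) = 12.
Coefficient = C(12,11) · 4^11 · (-2)^1 = 12 · 4194304 · (-2) = -100663296.

-100663296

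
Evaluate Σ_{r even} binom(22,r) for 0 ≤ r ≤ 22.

Even-r terms of row 22 sum to 2^21 = 2097152.

2097152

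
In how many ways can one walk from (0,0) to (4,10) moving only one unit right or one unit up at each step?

Each path is a sequence of 14 steps with 4 rights: C(14,4) = 1001.

1001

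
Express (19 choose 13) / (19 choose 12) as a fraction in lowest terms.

C(n,k+1)/C(n,k) = (n−k)/(k+1) = (19−12)/(12+1) = 7/13.

7/13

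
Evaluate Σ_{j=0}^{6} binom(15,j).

1 + 15 + 105 + 455 + 1365 + 3003 + 5005 = 9949.

9949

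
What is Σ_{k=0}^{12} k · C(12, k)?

24576

Differentiating (1+x)^12 and setting x=1: Σ k·C(12,k) = 12·2^11 = 24576.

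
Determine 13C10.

C(13,10) = C(13,3) by symmetry.
C(13,3) = (13·12·11) / 3! = 1716 / 6 = 286.

286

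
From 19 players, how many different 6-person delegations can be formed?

27132

This is C(19,6) = 27132.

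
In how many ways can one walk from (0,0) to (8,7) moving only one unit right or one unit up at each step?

Each path is a sequence of 15 steps with 8 rights: C(15,8) = 6435.

6435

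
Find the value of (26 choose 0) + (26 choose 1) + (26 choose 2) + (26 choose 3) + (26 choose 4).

17902

1 + 26 + 325 + 2600 + 14950 = 17902.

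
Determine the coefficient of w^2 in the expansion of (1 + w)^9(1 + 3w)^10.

Coefficient of w^2 = Σ_{j} C(9,j)·1^j·C(10,2-j)·3^(2-j) for j from 0 to 2.
= 405 + 270 + 36 = 711.

711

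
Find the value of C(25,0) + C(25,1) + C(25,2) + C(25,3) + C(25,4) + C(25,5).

1 + 25 + 300 + 2300 + 12650 + 53130 = 68406.

68406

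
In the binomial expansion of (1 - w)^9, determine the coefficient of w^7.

The general term is C(9,j)·(1)^j·(-w)^(9-j); the w^7 term has j = 2.
C(9,2) = 36.
Coefficient = C(9,2) · (-1)^7 = 36 · (-1) = -36.

-36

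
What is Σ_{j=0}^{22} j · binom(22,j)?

Since j·C(22,j) = 22·C(21,j−1), the sum is 22·2^21 = 22·2097152 = 46137344.

46137344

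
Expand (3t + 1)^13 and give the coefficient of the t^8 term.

8444007

The general term is C(13,j)·(3t)^j·(1)^(13-j); the t^8 term has j = 8.
C(13,8) = 1287.
Coefficient = C(13,8) · 3^8 = 1287 · 6561 = 8444007.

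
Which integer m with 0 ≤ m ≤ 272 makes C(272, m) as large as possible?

136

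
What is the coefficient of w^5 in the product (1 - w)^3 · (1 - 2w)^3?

-36

Coefficient of w^5 = Σ_{j} C(3,j)·(-1)^j·C(3,5-j)·(-2)^(5-j) for j from 2 to 3.
= (-24) + (-12) = -36.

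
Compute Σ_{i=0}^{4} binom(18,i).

4048

1 + 18 + 153 + 816 + 3060 = 4048.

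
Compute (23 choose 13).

C(23,13) = C(23,10) by symmetry.
C(23,10) = (23·22·21·20·19·18·17·16·15·14) / 10! = 4151586700800 / 3628800 = 1144066.

1144066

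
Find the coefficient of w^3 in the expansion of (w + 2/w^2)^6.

12

General term: C(6,j)·(w)^j·(2/w^2)^(6-j), with w-exponent 1j − 2(6−j) = 3j − 12.
Set 3j − 12 = 3: j = 5.
C(6,5) = 6; 1^5 = 1; 2^1 = 2.
Coefficient = 6 · 1 · 2 = 12.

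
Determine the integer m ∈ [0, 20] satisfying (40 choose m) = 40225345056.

C(40,m) increases on 0 ≤ m ≤ 20. C(40,14) = 23206929840 and C(40,15) = 40225345056, so m = 15.

15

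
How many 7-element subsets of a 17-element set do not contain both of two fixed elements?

16445

All 7-subsets: C(17,7) = 19448. Those containing both fixed elements: C(15,5) = 3003.
19448 − 3003 = 16445.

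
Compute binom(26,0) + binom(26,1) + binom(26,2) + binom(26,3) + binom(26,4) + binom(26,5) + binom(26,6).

313912

1 + 26 + 325 + 2600 + 14950 + 65780 + 230230 = 313912.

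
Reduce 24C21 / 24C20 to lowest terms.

4/21

C(n,k+1)/C(n,k) = (n−k)/(k+1) = (24−20)/(20+1) = 4/21.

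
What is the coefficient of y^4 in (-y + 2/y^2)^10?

180

General term: C(10,j)·(-y)^j·(2/y^2)^(10-j), with y-exponent 1j − 2(10−j) = 3j − 20.
Set 3j − 20 = 4: j = 8.
C(10,8) = 45; (-1)^8 = 1; 2^2 = 4.
Coefficient = 45 · 1 · 4 = 180.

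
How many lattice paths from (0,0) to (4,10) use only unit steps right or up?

1001

Each path is a sequence of 14 steps with 4 rights: C(14,4) = 1001.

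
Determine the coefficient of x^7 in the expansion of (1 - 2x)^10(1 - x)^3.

-83232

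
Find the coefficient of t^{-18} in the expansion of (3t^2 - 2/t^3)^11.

1140480

General term: C(11,j)·(3t^2)^j·(-2/t^3)^(11-j), with t-exponent 2j − 3(11−j) = 5j − 33.
Set 5j − 33 = -18: j = 3.
C(11,3) = 165; 3^3 = 27; (-2)^8 = 256.
Coefficient = 165 · 27 · 256 = 1140480.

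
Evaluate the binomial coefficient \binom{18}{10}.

C(18,10) = C(18,8) by symmetry.
C(18,8) = (18·17·16·15·14·13·12·11) / 8! = 1764322560 / 40320 = 43758.

43758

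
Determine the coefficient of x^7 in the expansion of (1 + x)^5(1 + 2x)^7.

Coefficient of x^7 = Σ_{j} C(5,j)·1^j·C(7,7-j)·2^(7-j) for j from 0 to 5.
= 128 + 2240 + 6720 + 5600 + 1400 + 84 = 16172.

16172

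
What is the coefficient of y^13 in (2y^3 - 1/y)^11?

General term: C(11,j)·(2y^3)^j·(-1/y)^(11-j), with y-exponent 3j − 1(11−j) = 4j − 11.
Set 4j − 11 = 13: j = 6.
C(11,6) = 462; 2^6 = 64; (-1)^5 = -1.
Coefficient = 462 · 64 · (-1) = -29568.

-29568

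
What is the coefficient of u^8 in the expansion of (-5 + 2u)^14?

12012000000

The general term is C(14,j)·(-5)^j·(2u)^(14-j); the u^8 term has j = 6.
C(14,6) = 3003.
Coefficient = C(14,6) · (-5)^6 · 2^8 = 3003 · 15625 · 256 = 12012000000.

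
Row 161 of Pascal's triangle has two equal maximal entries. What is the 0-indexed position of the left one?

80

For odd n = 161, C(161,r) peaks at r = (n−1)/2 and (n+1)/2; the lesser is 80.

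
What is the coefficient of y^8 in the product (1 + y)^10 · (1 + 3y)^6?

629550

Coefficient of y^8 = Σ_{j} C(10,j)·1^j·C(6,8-j)·3^(8-j) for j from 2 to 8.
= 32805 + 174960 + 255150 + 136080 + 28350 + 2160 + 45 = 629550.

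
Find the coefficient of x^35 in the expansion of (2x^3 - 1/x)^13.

General term: C(13,j)·(2x^3)^j·(-1/x)^(13-j), with x-exponent 3j − 1(13−j) = 4j − 13.
Set 4j − 13 = 35: j = 12.
C(13,12) = 13; 2^12 = 4096; (-1)^1 = -1.
Coefficient = 13 · 4096 · (-1) = -53248.

-53248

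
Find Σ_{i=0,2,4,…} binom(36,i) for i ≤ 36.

34359738368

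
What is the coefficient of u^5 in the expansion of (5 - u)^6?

The general term is C(6,j)·(5)^j·(-u)^(6-j); the u^5 term has j = 1.
C(6,1) = 6.
Coefficient = C(6,1) · 5^1 · (-1)^5 = 6 · 5 · (-1) = -30.

-30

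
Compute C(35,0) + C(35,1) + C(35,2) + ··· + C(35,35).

The entries of row 35 sum to 2^35 = 34359738368.

34359738368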